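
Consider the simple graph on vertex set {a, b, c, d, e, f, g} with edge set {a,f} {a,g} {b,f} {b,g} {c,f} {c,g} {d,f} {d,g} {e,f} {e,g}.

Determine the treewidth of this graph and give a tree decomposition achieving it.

The largest bag has 3 vertices, giving width 2; this decomposition certifies tw(G) ≤ 2. Since f–d–g–b–f is a cycle in G, G is not acyclic. Forests are exactly the graphs of treewidth ≤ 1, so tw(G) ≥ 2. Therefore the treewidth is 2.

Treewidth 2.
One such decomposition:
Bags: B1 = {d, f, g}  B2 = {b, f, g}  B3 = {c, f, g}  B4 = {e, f, g}  B5 = {a, f, g}
Tree: B1–B2, B2–B3, B3–B4, B4–B5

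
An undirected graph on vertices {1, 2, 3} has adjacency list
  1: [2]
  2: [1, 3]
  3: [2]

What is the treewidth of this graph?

1

A width-1 tree decomposition is:
Bags: B1 = {1, 2}  B2 = {2, 3}
Tree: B1–B2
The largest bag has 2 vertices, giving width 1; this decomposition certifies tw(G) ≤ 1. Any graph with an edge has treewidth ≥ 1, and G has the edge 2–1. The upper and lower bounds meet at 1, so that is the treewidth.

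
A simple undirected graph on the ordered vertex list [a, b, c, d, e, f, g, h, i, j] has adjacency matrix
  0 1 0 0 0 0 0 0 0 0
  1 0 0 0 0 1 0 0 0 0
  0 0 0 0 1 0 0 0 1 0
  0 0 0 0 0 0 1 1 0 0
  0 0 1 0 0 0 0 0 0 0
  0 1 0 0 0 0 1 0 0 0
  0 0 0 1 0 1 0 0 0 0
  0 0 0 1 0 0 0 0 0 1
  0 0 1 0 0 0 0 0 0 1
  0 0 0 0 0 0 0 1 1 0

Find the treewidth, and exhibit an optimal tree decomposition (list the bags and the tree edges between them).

Treewidth 1.
One such decomposition:
Bags: B1 = {a, b}  B2 = {b, f}  B3 = {f, g}  B4 = {d, g}  B5 = {d, h}  B6 = {h, j}  B7 = {i, j}  B8 = {c, i}  B9 = {c, e}
Tree: B1–B2, B2–B3, B3–B4, B4–B5, B5–B6, B6–B7, B7–B8, B8–B9

Every bag has size at most 2, so the width is 2 − 1 = 1 and tw(G) ≤ 1. Since G has at least one edge (e.g. a–b), it is not an edgeless graph, so tw(G) ≥ 1. The upper and lower bounds meet at 1, so that is the treewidth.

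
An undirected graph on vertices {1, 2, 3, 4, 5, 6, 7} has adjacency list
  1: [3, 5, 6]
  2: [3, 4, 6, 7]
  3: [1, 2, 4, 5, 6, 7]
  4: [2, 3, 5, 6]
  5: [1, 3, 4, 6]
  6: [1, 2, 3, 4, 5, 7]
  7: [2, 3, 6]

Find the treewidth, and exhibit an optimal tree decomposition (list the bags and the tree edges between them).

The largest bag has 4 vertices, giving width 3; this decomposition certifies tw(G) ≤ 3. Conversely, {1, 3, 5, 6} is a clique of size 4, and the vertices of any clique must share a bag in every tree decomposition; so some bag has ≥ 4 vertices and tw(G) ≥ 3. Hence tw(G) = 3 exactly.

Treewidth 3.
One optimal decomposition is:
Bags: B1 = {2, 3, 4, 6}  B2 = {3, 4, 5, 6}  B3 = {2, 3, 6, 7}  B4 = {1, 3, 5, 6}
Tree: B1–B2, B1–B3, B2–B4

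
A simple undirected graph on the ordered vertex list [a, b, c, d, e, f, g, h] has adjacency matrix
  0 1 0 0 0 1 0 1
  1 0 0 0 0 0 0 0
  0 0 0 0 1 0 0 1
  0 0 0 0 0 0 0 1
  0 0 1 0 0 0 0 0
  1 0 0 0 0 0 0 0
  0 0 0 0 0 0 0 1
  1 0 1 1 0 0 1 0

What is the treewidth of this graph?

A width-1 tree decomposition is:
Bags: B1 = {g, h}  B2 = {a, h}  B3 = {d, h}  B4 = {a, b}  B5 = {c, h}  B6 = {c, e}  B7 = {a, f}
Tree: B1–B2, B1–B3, B2–B4, B2–B5, B5–B6, B4–B7
Every bag has size at most 2, so the width is 2 − 1 = 1 and tw(G) ≤ 1. Since G has at least one edge (e.g. g–h), it is not an edgeless graph, so tw(G) ≥ 1. Therefore the treewidth is 1.

1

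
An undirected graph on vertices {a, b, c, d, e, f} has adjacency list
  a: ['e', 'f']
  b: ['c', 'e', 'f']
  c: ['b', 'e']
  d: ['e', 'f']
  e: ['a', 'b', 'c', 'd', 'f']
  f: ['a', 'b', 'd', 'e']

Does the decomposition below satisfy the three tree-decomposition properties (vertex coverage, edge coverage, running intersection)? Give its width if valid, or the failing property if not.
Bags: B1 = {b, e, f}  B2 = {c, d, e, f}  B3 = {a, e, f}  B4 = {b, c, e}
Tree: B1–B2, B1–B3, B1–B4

A tree decomposition must satisfy three properties: every vertex lies in some bag; for every edge, both endpoints lie together in some bag; and for every vertex, the bags containing it form a connected subtree. Here bags containing vertex c are not connected in the tree, so the decomposition is invalid.

No — bags containing vertex c are not connected in the tree.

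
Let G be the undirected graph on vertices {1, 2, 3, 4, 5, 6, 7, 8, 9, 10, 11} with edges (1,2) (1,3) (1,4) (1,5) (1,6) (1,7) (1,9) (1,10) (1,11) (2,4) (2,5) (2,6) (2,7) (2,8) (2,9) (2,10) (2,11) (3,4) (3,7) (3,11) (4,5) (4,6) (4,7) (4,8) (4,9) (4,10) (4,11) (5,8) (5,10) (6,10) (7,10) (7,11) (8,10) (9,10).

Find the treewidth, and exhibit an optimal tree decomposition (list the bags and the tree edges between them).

Treewidth 4.
One such decomposition:
Bags: B1 = {1, 2, 4, 7, 10}  B2 = {1, 2, 4, 7, 11}  B3 = {1, 2, 4, 5, 10}  B4 = {1, 2, 4, 9, 10}  B5 = {1, 2, 4, 6, 10}  B6 = {2, 4, 5, 8, 10}  B7 = {1, 3, 4, 7, 11}
Tree: B1–B2, B1–B3, B1–B4, B4–B5, B3–B6, B2–B7

Each bag holds 5 vertices, so the decomposition has width 4, which upper-bounds the treewidth. For the lower bound, the 5 vertices {2, 4, 5, 8, 10} are pairwise adjacent, and any tree decomposition puts a clique entirely inside one bag — forcing width ≥ 4. Hence tw(G) = 4 exactly.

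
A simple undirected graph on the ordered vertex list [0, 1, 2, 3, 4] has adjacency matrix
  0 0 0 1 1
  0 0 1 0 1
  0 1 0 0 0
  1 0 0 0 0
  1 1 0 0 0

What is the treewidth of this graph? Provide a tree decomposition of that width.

Every bag has size at most 2, so the width is 2 − 1 = 1 and tw(G) ≤ 1. G has an edge, so its treewidth is at least 1. Combining the bounds, tw(G) = 1.

Treewidth 1.
One such decomposition:
Bags: B1 = {1, 2}  B2 = {1, 4}  B3 = {0, 4}  B4 = {0, 3}
Tree: B1–B2, B2–B3, B3–B4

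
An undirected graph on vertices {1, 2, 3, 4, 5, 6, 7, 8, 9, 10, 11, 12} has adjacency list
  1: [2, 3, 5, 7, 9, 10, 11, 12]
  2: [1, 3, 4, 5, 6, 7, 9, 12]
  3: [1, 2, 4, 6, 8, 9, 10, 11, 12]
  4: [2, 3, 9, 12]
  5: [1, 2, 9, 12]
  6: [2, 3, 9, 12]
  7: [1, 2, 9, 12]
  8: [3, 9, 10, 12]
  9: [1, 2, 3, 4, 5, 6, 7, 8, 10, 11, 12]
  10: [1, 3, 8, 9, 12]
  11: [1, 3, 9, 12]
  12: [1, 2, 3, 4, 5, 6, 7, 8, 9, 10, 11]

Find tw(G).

A width-4 tree decomposition is:
Bags: B1 = {2, 3, 4, 9, 12}  B2 = {2, 3, 6, 9, 12}  B3 = {1, 2, 3, 9, 12}  B4 = {1, 3, 9, 10, 12}  B5 = {1, 3, 9, 11, 12}  B6 = {3, 8, 9, 10, 12}  B7 = {1, 2, 7, 9, 12}  B8 = {1, 2, 5, 9, 12}
Tree: B1–B2, B1–B3, B3–B4, B4–B5, B4–B6, B3–B7, B3–B8
Each bag holds 5 vertices, so the decomposition has width 4, which upper-bounds the treewidth. Conversely, {3, 8, 9, 10, 12} is a clique of size 5, and the vertices of any clique must share a bag in every tree decomposition; so some bag has ≥ 5 vertices and tw(G) ≥ 4. Therefore the treewidth is 4.

4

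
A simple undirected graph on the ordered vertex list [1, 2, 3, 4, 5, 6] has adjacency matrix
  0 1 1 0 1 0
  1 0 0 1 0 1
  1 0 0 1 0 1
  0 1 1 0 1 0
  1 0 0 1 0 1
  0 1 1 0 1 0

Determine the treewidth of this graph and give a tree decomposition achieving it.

Every bag has size at most 4, so the width is 4 − 1 = 3 and tw(G) ≤ 3. For the lower bound: the 4 vertex sets {2,6}, {1,5}, {4}, {3} are disjoint, each induces a connected subgraph, and every pair is joined by at least one edge of G. Contracting each set to a single vertex therefore yields K_{4} as a minor, and since treewidth is minor-monotone, tw(G) ≥ tw(K_{4}) = 3. Hence tw(G) = 3 exactly.

Treewidth 3.
One such decomposition:
Bags: B1 = {1, 2, 4, 6}  B2 = {1, 4, 5, 6}  B3 = {1, 3, 4, 6}
Tree: B1–B2, B2–B3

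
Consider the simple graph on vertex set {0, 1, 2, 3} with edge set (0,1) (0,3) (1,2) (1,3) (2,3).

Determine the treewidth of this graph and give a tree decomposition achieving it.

Treewidth 2.
One such decomposition:
Bags: B1 = {1, 2, 3}  B2 = {0, 1, 3}
Tree: B1–B2

The largest bag has 3 vertices, giving width 2; this decomposition certifies tw(G) ≤ 2. Conversely, {0, 1, 3} is a clique of size 3, and the vertices of any clique must share a bag in every tree decomposition; so some bag has ≥ 3 vertices and tw(G) ≥ 2. The upper and lower bounds meet at 2, so that is the treewidth.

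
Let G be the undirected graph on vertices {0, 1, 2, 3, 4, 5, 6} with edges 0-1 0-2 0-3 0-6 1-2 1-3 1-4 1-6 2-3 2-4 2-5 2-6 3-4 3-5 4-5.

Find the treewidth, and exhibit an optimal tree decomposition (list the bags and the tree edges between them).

Treewidth 3.
Bags: B1 = {1, 2, 3, 4}  B2 = {0, 1, 2, 3}  B3 = {2, 3, 4, 5}  B4 = {0, 1, 2, 6}
Tree: B1–B2, B1–B3, B2–B4

The largest bag has 4 vertices, giving width 3; this decomposition certifies tw(G) ≤ 3. Conversely, {0, 1, 2, 3} is a clique of size 4, and the vertices of any clique must share a bag in every tree decomposition; so some bag has ≥ 4 vertices and tw(G) ≥ 3. Combining the bounds, tw(G) = 3.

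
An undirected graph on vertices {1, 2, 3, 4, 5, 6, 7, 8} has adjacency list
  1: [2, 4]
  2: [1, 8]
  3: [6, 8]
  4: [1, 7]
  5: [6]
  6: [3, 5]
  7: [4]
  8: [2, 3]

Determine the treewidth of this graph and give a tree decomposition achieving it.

Every bag has size at most 2, so the width is 2 − 1 = 1 and tw(G) ≤ 1. G has an edge, so its treewidth is at least 1. Therefore the treewidth is 1.

Treewidth 1.
One optimal decomposition is:
Bags: B1 = {5, 6}  B2 = {3, 6}  B3 = {3, 8}  B4 = {2, 8}  B5 = {1, 2}  B6 = {1, 4}  B7 = {4, 7}
Tree: B1–B2, B2–B3, B3–B4, B4–B5, B5–B6, B6–B7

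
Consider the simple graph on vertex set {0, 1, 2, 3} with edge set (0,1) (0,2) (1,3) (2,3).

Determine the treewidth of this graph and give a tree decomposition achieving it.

The largest bag has 3 vertices, giving width 2; this decomposition certifies tw(G) ≤ 2. The edges 2–0–1–3–2 form a cycle, so G is not a tree and its treewidth is at least 2. Hence tw(G) = 2 exactly.

Treewidth 2.
Bags: B1 = {0, 1, 2}  B2 = {1, 2, 3}
Tree: B1–B2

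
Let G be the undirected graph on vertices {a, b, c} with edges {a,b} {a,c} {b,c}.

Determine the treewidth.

A width-2 tree decomposition is:
Bags: B1 = {a, b, c}
Tree: (single bag)
With just one bag of size 3, the width is 3 − 1 = 2, so tw(G) ≤ 2. On the other hand G contains the 3-clique {a, b, c}. A clique must lie in a single bag of any decomposition, so no decomposition can have width below 2. Combining the bounds, tw(G) = 2.

2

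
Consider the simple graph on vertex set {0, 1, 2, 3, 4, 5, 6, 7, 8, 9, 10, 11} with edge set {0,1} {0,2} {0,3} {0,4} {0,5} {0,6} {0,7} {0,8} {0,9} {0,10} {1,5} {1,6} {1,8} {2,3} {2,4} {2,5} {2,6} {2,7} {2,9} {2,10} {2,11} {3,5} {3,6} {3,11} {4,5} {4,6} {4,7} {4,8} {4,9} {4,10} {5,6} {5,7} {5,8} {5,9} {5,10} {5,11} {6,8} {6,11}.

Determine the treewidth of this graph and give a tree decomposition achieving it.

Treewidth 4.
One optimal decomposition is:
Bags: B1 = {0, 2, 4, 5, 10}  B2 = {0, 2, 4, 5, 6}  B3 = {0, 2, 3, 5, 6}  B4 = {0, 4, 5, 6, 8}  B5 = {0, 1, 5, 6, 8}  B6 = {0, 2, 4, 5, 9}  B7 = {2, 3, 5, 6, 11}  B8 = {0, 2, 4, 5, 7}
Tree: B1–B2, B2–B3, B2–B4, B4–B5, B2–B6, B3–B7, B1–B8

The largest bag has 5 vertices, giving width 4; this decomposition certifies tw(G) ≤ 4. Conversely, {0, 1, 5, 6, 8} is a clique of size 5, and the vertices of any clique must share a bag in every tree decomposition; so some bag has ≥ 5 vertices and tw(G) ≥ 4. Combining the bounds, tw(G) = 4.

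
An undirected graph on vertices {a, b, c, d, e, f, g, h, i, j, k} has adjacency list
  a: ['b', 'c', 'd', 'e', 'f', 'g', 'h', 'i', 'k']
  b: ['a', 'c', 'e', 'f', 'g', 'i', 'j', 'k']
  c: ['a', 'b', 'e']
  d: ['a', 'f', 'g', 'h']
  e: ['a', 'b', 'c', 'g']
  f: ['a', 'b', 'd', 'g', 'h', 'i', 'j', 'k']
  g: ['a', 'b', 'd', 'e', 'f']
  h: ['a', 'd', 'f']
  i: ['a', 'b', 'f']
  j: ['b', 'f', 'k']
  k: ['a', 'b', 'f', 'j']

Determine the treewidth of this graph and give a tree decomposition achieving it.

Each bag holds 4 vertices, so the decomposition has width 3, which upper-bounds the treewidth. For the lower bound, the 4 vertices {b, f, j, k} are pairwise adjacent, and any tree decomposition puts a clique entirely inside one bag — forcing width ≥ 3. The upper and lower bounds meet at 3, so that is the treewidth.

Treewidth 3.
Bags: B1 = {a, b, f, k}  B2 = {a, b, f, g}  B3 = {a, b, f, i}  B4 = {a, b, e, g}  B5 = {a, b, c, e}  B6 = {b, f, j, k}  B7 = {a, d, f, g}  B8 = {a, d, f, h}
Tree: B1–B2, B1–B3, B2–B4, B4–B5, B1–B6, B2–B7, B7–B8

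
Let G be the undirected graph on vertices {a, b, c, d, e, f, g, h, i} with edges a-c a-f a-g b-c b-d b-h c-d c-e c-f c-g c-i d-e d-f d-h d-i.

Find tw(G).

2

A width-2 tree decomposition is:
Bags: B1 = {c, d, i}  B2 = {c, d, f}  B3 = {b, c, d}  B4 = {c, d, e}  B5 = {b, d, h}  B6 = {a, c, f}  B7 = {a, c, g}
Tree: B1–B2, B2–B3, B3–B4, B3–B5, B2–B6, B6–B7
Every bag has size at most 3, so the width is 3 − 1 = 2 and tw(G) ≤ 2. Conversely, {b, d, h} is a clique of size 3, and the vertices of any clique must share a bag in every tree decomposition; so some bag has ≥ 3 vertices and tw(G) ≥ 2. Hence tw(G) = 2 exactly.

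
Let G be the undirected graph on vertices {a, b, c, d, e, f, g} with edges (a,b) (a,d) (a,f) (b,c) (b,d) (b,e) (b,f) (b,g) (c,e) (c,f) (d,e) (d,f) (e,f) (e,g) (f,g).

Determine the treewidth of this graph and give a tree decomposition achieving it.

The largest bag has 4 vertices, giving width 3; this decomposition certifies tw(G) ≤ 3. On the other hand G contains the 4-clique {b, d, e, f}. A clique must lie in a single bag of any decomposition, so no decomposition can have width below 3. The upper and lower bounds meet at 3, so that is the treewidth.

Treewidth 3.
One such decomposition:
Bags: B1 = {b, d, e, f}  B2 = {b, e, f, g}  B3 = {b, c, e, f}  B4 = {a, b, d, f}
Tree: B1–B2, B1–B3, B1–B4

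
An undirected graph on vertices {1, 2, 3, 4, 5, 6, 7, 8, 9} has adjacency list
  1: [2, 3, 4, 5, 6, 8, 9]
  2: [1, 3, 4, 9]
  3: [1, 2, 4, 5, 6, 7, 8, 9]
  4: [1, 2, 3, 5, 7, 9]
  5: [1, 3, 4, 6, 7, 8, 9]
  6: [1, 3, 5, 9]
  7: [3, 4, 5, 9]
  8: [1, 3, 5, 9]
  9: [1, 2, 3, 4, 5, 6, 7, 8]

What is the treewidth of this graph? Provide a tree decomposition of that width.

Treewidth 4.
Bags: B1 = {1, 3, 4, 5, 9}  B2 = {1, 3, 5, 6, 9}  B3 = {1, 2, 3, 4, 9}  B4 = {3, 4, 5, 7, 9}  B5 = {1, 3, 5, 8, 9}
Tree: B1–B2, B1–B3, B1–B4, B2–B5

Each bag holds 5 vertices, so the decomposition has width 4, which upper-bounds the treewidth. On the other hand G contains the 5-clique {1, 2, 3, 4, 9}. A clique must lie in a single bag of any decomposition, so no decomposition can have width below 4. The upper and lower bounds meet at 4, so that is the treewidth.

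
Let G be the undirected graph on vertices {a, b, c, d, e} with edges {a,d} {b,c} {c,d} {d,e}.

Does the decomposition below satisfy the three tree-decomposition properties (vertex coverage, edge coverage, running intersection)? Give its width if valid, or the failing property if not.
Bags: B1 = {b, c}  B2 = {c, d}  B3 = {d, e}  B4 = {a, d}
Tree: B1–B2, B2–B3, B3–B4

Vertex coverage: the bags together contain {a, b, c, d, e}, the full vertex set. Edge coverage: each edge of G has both endpoints in at least one bag. Running intersection: for every vertex, the bags containing it form a connected subtree. All three properties hold, so this is a valid tree decomposition of width max|bag| − 1 = 1, and hence tw(G) ≤ 1.

Yes; width 1.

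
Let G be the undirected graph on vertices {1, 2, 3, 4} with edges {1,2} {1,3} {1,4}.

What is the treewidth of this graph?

1

A width-1 tree decomposition is:
Bags: B1 = {1, 3}  B2 = {1, 4}  B3 = {1, 2}
Tree: B1–B2, B1–B3
Each bag holds 2 vertices, so the decomposition has width 1, which upper-bounds the treewidth. Since G has at least one edge (e.g. 3–1), it is not an edgeless graph, so tw(G) ≥ 1. Hence tw(G) = 1 exactly.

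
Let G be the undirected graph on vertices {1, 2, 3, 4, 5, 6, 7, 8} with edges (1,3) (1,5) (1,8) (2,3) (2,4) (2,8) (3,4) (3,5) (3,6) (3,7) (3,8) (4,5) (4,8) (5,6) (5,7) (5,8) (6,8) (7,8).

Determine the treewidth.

3

A width-3 tree decomposition is:
Bags: B1 = {3, 5, 6, 8}  B2 = {3, 4, 5, 8}  B3 = {3, 5, 7, 8}  B4 = {2, 3, 4, 8}  B5 = {1, 3, 5, 8}
Tree: B1–B2, B2–B3, B2–B4, B3–B5
Every bag has size at most 4, so the width is 4 − 1 = 3 and tw(G) ≤ 3. For the lower bound, the 4 vertices {2, 3, 4, 8} are pairwise adjacent, and any tree decomposition puts a clique entirely inside one bag — forcing width ≥ 3. Therefore the treewidth is 3.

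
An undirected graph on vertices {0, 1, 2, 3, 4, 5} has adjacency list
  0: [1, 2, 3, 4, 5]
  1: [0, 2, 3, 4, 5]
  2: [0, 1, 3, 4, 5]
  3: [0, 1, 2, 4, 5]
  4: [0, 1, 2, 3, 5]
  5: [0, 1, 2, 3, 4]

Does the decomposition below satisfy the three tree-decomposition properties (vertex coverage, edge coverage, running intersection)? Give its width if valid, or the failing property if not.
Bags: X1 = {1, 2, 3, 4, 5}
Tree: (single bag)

A tree decomposition must satisfy three properties: every vertex lies in some bag; for every edge, both endpoints lie together in some bag; and for every vertex, the bags containing it form a connected subtree. Here vertex 0 appears in no bag, so the decomposition is invalid.

No — vertex 0 appears in no bag.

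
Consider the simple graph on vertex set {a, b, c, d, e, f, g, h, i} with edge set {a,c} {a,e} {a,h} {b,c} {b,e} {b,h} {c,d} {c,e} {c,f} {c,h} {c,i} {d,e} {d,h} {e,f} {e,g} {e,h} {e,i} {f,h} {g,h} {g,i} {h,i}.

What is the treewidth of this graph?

A width-3 tree decomposition is:
Bags: B1 = {c, e, h, i}  B2 = {c, d, e, h}  B3 = {a, c, e, h}  B4 = {e, g, h, i}  B5 = {c, e, f, h}  B6 = {b, c, e, h}
Tree: B1–B2, B1–B3, B1–B4, B2–B5, B2–B6
Every bag has size at most 4, so the width is 4 − 1 = 3 and tw(G) ≤ 3. Conversely, {e, g, h, i} is a clique of size 4, and the vertices of any clique must share a bag in every tree decomposition; so some bag has ≥ 4 vertices and tw(G) ≥ 3. The upper and lower bounds meet at 3, so that is the treewidth.

3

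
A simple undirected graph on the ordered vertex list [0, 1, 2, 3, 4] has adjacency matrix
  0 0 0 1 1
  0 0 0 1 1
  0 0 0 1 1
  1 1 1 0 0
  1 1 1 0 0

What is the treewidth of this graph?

A width-2 tree decomposition is:
Bags: B1 = {2, 3, 4}  B2 = {0, 3, 4}  B3 = {1, 3, 4}
Tree: B1–B2, B2–B3
Each bag holds 3 vertices, so the decomposition has width 2, which upper-bounds the treewidth. Since 3–2–4–0–3 is a cycle in G, G is not acyclic. Forests are exactly the graphs of treewidth ≤ 1, so tw(G) ≥ 2. The upper and lower bounds meet at 2, so that is the treewidth.

2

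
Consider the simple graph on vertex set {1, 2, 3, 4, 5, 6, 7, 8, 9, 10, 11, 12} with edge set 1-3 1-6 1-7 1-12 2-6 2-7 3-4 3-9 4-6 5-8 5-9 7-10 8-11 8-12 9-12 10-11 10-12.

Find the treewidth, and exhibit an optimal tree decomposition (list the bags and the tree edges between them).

Treewidth 3.
One optimal decomposition is:
Bags: B1 = {2, 4, 6, 7}  B2 = {1, 4, 6, 7}  B3 = {1, 3, 4, 7}  B4 = {1, 3, 7, 10}  B5 = {1, 3, 10, 12}  B6 = {3, 9, 10, 12}  B7 = {9, 10, 11, 12}  B8 = {8, 9, 11, 12}  B9 = {5, 8, 9, 11}
Tree: B1–B2, B2–B3, B3–B4, B4–B5, B5–B6, B6–B7, B7–B8, B8–B9

The largest bag has 4 vertices, giving width 3; this decomposition certifies tw(G) ≤ 3. For the lower bound: the 4 vertex sets {2,4,6}, {7}, {1}, {3,9,10,12} are disjoint, each induces a connected subgraph, and every pair is joined by at least one edge of G. Contracting each set to a single vertex therefore yields K_{4} as a minor, and since treewidth is minor-monotone, tw(G) ≥ tw(K_{4}) = 3. The upper and lower bounds meet at 3, so that is the treewidth.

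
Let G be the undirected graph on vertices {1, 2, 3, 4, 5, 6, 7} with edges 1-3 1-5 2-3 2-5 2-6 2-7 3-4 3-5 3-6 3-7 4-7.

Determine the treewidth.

A width-2 tree decomposition is:
Bags: B1 = {2, 3, 7}  B2 = {2, 3, 5}  B3 = {2, 3, 6}  B4 = {3, 4, 7}  B5 = {1, 3, 5}
Tree: B1–B2, B1–B3, B1–B4, B2–B5
The largest bag has 3 vertices, giving width 2; this decomposition certifies tw(G) ≤ 2. Conversely, {1, 3, 5} is a clique of size 3, and the vertices of any clique must share a bag in every tree decomposition; so some bag has ≥ 3 vertices and tw(G) ≥ 2. The upper and lower bounds meet at 2, so that is the treewidth.

2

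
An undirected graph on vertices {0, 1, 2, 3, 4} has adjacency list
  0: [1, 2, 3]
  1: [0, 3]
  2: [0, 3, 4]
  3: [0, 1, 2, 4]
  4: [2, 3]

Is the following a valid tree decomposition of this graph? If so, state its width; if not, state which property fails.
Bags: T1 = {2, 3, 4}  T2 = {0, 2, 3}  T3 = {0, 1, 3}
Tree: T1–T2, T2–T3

Every vertex of G appears in some bag (union = {0, 1, 2, 3, 4}); every edge is covered by a bag; and for each vertex v the set of bags containing v is connected in the bag tree. The decomposition is therefore valid. The largest bag has 3 vertices, so the width is 2.

Yes; width 2.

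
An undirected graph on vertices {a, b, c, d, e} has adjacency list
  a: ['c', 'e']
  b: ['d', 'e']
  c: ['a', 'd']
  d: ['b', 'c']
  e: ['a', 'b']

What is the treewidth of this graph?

2

A width-2 tree decomposition is:
Bags: B1 = {a, c, d}  B2 = {a, b, d}  B3 = {a, b, e}
Tree: B1–B2, B2–B3
The largest bag has 3 vertices, giving width 2; this decomposition certifies tw(G) ≤ 2. For the lower bound, G contains the cycle a–c–d–b–e–a, so G is not a forest; only forests have treewidth ≤ 1, hence tw(G) ≥ 2. The upper and lower bounds meet at 2, so that is the treewidth.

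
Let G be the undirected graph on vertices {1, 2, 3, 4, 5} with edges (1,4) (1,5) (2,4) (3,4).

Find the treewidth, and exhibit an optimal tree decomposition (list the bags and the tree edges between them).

Treewidth 1.
Bags: B1 = {1, 4}  B2 = {2, 4}  B3 = {1, 5}  B4 = {3, 4}
Tree: B1–B2, B1–B3, B2–B4

The largest bag has 2 vertices, giving width 1; this decomposition certifies tw(G) ≤ 1. G has an edge, so its treewidth is at least 1. Combining the bounds, tw(G) = 1.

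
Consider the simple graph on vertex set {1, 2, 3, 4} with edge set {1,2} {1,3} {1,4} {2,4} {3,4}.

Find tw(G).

A width-2 tree decomposition is:
Bags: B1 = {1, 3, 4}  B2 = {1, 2, 4}
Tree: B1–B2
The largest bag has 3 vertices, giving width 2; this decomposition certifies tw(G) ≤ 2. On the other hand G contains the 3-clique {1, 2, 4}. A clique must lie in a single bag of any decomposition, so no decomposition can have width below 2. Combining the bounds, tw(G) = 2.

2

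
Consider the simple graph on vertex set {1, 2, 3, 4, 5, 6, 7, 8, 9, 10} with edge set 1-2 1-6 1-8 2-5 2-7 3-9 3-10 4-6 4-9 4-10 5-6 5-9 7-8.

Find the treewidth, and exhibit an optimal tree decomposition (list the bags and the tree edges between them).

Treewidth 2.
One optimal decomposition is:
Bags: B1 = {3, 9, 10}  B2 = {4, 9, 10}  B3 = {4, 5, 9}  B4 = {4, 5, 6}  B5 = {2, 5, 6}  B6 = {1, 2, 6}  B7 = {1, 2, 7}  B8 = {1, 7, 8}
Tree: B1–B2, B2–B3, B3–B4, B4–B5, B5–B6, B6–B7, B7–B8

Each bag holds 3 vertices, so the decomposition has width 2, which upper-bounds the treewidth. The edges 3–10–4–9–3 form a cycle, so G is not a tree and its treewidth is at least 2. Hence tw(G) = 2 exactly.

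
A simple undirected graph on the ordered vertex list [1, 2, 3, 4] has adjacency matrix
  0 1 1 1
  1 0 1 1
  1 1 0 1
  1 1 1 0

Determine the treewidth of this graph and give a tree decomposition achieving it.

A single bag containing all 4 vertices is trivially a valid decomposition of width 3. On the other hand G contains the 4-clique {1, 2, 3, 4}. A clique must lie in a single bag of any decomposition, so no decomposition can have width below 3. Combining the bounds, tw(G) = 3.

Treewidth 3.
Bags: B1 = {1, 2, 3, 4}
Tree: (single bag)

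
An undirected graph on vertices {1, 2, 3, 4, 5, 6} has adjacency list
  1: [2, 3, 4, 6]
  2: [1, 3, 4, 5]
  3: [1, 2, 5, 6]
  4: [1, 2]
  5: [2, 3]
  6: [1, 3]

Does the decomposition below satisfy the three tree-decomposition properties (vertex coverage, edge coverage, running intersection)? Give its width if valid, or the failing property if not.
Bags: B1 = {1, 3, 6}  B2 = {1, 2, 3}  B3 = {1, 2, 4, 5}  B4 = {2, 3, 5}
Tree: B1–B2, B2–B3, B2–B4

A tree decomposition must satisfy three properties: every vertex lies in some bag; for every edge, both endpoints lie together in some bag; and for every vertex, the bags containing it form a connected subtree. Here bags containing vertex 5 are not connected in the tree, so the decomposition is invalid.

No — bags containing vertex 5 are not connected in the tree.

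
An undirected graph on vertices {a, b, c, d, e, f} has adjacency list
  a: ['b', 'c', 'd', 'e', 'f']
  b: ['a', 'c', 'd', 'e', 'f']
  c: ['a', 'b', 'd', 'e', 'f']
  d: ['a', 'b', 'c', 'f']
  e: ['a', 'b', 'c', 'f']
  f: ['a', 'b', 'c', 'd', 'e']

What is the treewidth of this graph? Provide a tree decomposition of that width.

Every bag has size at most 5, so the width is 5 − 1 = 4 and tw(G) ≤ 4. Conversely, {a, b, c, d, f} is a clique of size 5, and the vertices of any clique must share a bag in every tree decomposition; so some bag has ≥ 5 vertices and tw(G) ≥ 4. Therefore the treewidth is 4.

Treewidth 4.
Bags: B1 = {a, b, c, e, f}  B2 = {a, b, c, d, f}
Tree: B1–B2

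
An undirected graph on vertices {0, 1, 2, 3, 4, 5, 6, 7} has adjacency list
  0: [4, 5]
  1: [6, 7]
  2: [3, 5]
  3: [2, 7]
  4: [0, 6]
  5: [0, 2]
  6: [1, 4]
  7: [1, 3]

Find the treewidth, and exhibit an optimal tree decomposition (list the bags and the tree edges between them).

Treewidth 2.
One such decomposition:
Bags: B1 = {0, 4, 6}  B2 = {0, 1, 6}  B3 = {0, 1, 7}  B4 = {0, 3, 7}  B5 = {0, 2, 3}  B6 = {0, 2, 5}
Tree: B1–B2, B2–B3, B3–B4, B4–B5, B5–B6

Every bag has size at most 3, so the width is 3 − 1 = 2 and tw(G) ≤ 2. Since 0–4–6–1–7–3–2–5–0 is a cycle in G, G is not acyclic. Forests are exactly the graphs of treewidth ≤ 1, so tw(G) ≥ 2. Hence tw(G) = 2 exactly.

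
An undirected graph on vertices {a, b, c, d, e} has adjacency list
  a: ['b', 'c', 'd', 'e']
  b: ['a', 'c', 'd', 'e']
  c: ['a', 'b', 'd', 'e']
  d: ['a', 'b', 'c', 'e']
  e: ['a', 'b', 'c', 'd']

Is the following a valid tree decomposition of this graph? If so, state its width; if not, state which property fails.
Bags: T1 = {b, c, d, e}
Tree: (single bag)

A tree decomposition must satisfy three properties: every vertex lies in some bag; for every edge, both endpoints lie together in some bag; and for every vertex, the bags containing it form a connected subtree. Here vertex a appears in no bag, so the decomposition is invalid.

No — vertex a appears in no bag.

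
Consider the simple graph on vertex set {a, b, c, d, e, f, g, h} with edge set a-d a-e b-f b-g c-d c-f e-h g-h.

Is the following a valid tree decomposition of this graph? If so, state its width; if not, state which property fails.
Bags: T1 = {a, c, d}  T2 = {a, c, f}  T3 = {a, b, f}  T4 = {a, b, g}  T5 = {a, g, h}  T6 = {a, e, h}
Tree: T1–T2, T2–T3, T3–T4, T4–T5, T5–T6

Yes; width 2.

Checking the three conditions: (i) the bags cover all of {a, b, c, d, e, f, g, h}; (ii) for each edge, some bag contains both endpoints; (iii) the bags containing any fixed vertex form a subtree. All hold, so the decomposition is valid with width 3 − 1 = 2.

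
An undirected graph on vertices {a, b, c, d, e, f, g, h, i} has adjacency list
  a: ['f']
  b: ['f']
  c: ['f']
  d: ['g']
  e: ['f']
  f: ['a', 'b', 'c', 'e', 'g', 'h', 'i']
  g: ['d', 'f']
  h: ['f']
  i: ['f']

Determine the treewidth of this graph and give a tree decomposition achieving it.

Treewidth 1.
One optimal decomposition is:
Bags: B1 = {d, g}  B2 = {f, g}  B3 = {b, f}  B4 = {f, i}  B5 = {e, f}  B6 = {c, f}  B7 = {a, f}  B8 = {f, h}
Tree: B1–B2, B2–B3, B3–B4, B4–B5, B2–B6, B2–B7, B7–B8

Each bag holds 2 vertices, so the decomposition has width 1, which upper-bounds the treewidth. G has an edge, so its treewidth is at least 1. Hence tw(G) = 1 exactly.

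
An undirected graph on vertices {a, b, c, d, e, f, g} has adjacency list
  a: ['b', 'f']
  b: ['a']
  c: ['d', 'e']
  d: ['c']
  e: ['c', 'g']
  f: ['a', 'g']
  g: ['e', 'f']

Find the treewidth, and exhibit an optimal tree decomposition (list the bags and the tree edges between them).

Treewidth 1.
Bags: B1 = {a, b}  B2 = {a, f}  B3 = {f, g}  B4 = {e, g}  B5 = {c, e}  B6 = {c, d}
Tree: B1–B2, B2–B3, B3–B4, B4–B5, B5–B6

Every bag has size at most 2, so the width is 2 − 1 = 1 and tw(G) ≤ 1. G has an edge, so its treewidth is at least 1. Combining the bounds, tw(G) = 1.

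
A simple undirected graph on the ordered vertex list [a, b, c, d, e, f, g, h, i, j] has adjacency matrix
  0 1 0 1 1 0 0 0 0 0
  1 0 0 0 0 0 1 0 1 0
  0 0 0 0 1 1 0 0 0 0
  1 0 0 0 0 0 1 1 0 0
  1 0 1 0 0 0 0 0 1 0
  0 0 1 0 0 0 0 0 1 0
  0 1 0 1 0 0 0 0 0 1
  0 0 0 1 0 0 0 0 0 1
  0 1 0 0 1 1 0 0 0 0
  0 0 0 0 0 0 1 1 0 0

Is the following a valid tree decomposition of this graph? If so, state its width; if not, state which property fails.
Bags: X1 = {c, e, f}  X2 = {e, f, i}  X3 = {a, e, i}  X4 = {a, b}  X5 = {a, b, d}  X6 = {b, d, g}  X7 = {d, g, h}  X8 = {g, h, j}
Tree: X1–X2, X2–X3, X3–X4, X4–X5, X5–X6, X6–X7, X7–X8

A tree decomposition must satisfy three properties: every vertex lies in some bag; for every edge, both endpoints lie together in some bag; and for every vertex, the bags containing it form a connected subtree. Here edge (i,b) lies in no bag, so the decomposition is invalid.

No — edge (i,b) lies in no bag.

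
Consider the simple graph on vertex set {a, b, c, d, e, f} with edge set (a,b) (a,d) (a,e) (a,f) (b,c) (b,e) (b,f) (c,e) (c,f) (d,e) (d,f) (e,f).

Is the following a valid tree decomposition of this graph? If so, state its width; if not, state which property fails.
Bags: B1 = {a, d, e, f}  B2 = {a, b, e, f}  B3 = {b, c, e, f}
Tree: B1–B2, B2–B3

Checking the three conditions: (i) the bags cover all of {a, b, c, d, e, f}; (ii) for each edge, some bag contains both endpoints; (iii) the bags containing any fixed vertex form a subtree. All hold, so the decomposition is valid with width 4 − 1 = 3.

Yes; width 3.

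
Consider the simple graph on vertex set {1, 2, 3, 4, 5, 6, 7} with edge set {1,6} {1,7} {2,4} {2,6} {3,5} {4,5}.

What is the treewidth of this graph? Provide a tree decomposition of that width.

Treewidth 1.
One such decomposition:
Bags: B1 = {1, 7}  B2 = {1, 6}  B3 = {2, 6}  B4 = {2, 4}  B5 = {4, 5}  B6 = {3, 5}
Tree: B1–B2, B2–B3, B3–B4, B4–B5, B5–B6

Each bag holds 2 vertices, so the decomposition has width 1, which upper-bounds the treewidth. Any graph with an edge has treewidth ≥ 1, and G has the edge 7–1. Hence tw(G) = 1 exactly.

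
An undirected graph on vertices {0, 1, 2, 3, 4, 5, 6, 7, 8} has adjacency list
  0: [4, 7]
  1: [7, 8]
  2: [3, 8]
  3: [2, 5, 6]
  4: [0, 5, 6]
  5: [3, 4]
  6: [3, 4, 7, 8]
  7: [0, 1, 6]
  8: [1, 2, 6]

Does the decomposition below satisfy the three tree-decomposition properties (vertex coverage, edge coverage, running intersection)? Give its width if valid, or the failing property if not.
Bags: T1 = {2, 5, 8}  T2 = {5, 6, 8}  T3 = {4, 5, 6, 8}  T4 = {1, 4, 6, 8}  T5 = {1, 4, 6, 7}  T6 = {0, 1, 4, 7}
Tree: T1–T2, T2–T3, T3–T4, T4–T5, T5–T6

No — vertex 3 appears in no bag.

A tree decomposition must satisfy three properties: every vertex lies in some bag; for every edge, both endpoints lie together in some bag; and for every vertex, the bags containing it form a connected subtree. Here vertex 3 appears in no bag, so the decomposition is invalid.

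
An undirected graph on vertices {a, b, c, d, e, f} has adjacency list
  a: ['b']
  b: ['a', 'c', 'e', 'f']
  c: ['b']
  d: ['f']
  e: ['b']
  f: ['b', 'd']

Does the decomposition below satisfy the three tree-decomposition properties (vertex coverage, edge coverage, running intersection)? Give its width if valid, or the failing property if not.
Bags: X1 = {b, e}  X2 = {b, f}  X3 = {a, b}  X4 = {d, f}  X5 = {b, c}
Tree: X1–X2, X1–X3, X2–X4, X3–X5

Yes; width 1.

Vertex coverage: the bags together contain {a, b, c, d, e, f}, the full vertex set. Edge coverage: each edge of G has both endpoints in at least one bag. Running intersection: for every vertex, the bags containing it form a connected subtree. All three properties hold, so this is a valid tree decomposition of width max|bag| − 1 = 1, and hence tw(G) ≤ 1.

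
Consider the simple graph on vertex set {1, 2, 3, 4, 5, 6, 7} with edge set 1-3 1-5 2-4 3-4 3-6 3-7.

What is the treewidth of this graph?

1

A width-1 tree decomposition is:
Bags: B1 = {3, 6}  B2 = {1, 3}  B3 = {3, 7}  B4 = {3, 4}  B5 = {2, 4}  B6 = {1, 5}
Tree: B1–B2, B2–B3, B2–B4, B4–B5, B2–B6
Each bag holds 2 vertices, so the decomposition has width 1, which upper-bounds the treewidth. G has an edge, so its treewidth is at least 1. The upper and lower bounds meet at 1, so that is the treewidth.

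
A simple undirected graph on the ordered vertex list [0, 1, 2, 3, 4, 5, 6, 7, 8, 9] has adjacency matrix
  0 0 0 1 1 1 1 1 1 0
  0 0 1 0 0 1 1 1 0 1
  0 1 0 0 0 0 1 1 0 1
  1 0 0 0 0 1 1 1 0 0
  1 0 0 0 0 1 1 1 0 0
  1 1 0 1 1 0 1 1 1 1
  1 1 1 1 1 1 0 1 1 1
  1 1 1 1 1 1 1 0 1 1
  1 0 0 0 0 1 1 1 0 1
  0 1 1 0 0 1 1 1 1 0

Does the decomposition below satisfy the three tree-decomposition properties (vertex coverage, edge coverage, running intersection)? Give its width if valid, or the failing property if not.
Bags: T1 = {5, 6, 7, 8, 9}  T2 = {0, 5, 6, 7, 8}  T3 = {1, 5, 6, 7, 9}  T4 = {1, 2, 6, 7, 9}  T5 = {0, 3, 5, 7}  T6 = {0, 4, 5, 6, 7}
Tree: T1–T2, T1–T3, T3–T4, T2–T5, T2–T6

No — edge (6,3) lies in no bag.

A tree decomposition must satisfy three properties: every vertex lies in some bag; for every edge, both endpoints lie together in some bag; and for every vertex, the bags containing it form a connected subtree. Here edge (6,3) lies in no bag, so the decomposition is invalid.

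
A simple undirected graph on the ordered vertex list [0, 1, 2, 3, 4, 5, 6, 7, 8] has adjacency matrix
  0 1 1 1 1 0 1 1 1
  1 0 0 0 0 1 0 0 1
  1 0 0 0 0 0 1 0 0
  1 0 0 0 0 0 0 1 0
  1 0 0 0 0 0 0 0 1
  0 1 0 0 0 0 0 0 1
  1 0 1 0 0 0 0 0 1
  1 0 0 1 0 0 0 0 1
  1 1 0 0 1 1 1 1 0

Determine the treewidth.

A width-2 tree decomposition is:
Bags: B1 = {0, 1, 8}  B2 = {0, 7, 8}  B3 = {0, 3, 7}  B4 = {1, 5, 8}  B5 = {0, 4, 8}  B6 = {0, 6, 8}  B7 = {0, 2, 6}
Tree: B1–B2, B2–B3, B1–B4, B1–B5, B2–B6, B6–B7
The largest bag has 3 vertices, giving width 2; this decomposition certifies tw(G) ≤ 2. For the lower bound, the 3 vertices {0, 1, 8} are pairwise adjacent, and any tree decomposition puts a clique entirely inside one bag — forcing width ≥ 2. Therefore the treewidth is 2.

2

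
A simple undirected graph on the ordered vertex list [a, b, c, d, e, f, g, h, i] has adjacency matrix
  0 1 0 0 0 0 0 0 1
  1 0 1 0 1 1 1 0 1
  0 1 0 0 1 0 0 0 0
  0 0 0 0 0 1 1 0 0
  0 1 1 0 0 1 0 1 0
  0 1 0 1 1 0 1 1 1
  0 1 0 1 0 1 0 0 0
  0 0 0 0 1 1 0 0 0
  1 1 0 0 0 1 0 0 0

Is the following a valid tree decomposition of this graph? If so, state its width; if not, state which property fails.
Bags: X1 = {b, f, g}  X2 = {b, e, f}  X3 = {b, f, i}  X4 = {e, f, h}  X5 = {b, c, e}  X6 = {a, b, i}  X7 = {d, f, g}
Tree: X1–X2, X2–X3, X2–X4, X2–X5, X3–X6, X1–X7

Vertex coverage: the bags together contain {a, b, c, d, e, f, g, h, i}, the full vertex set. Edge coverage: each edge of G has both endpoints in at least one bag. Running intersection: for every vertex, the bags containing it form a connected subtree. All three properties hold, so this is a valid tree decomposition of width max|bag| − 1 = 2, and hence tw(G) ≤ 2.

Yes; width 2.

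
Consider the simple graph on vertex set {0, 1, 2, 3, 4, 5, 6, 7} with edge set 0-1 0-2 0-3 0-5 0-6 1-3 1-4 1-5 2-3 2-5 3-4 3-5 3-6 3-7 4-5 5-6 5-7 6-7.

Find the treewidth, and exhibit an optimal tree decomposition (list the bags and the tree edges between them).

Treewidth 3.
One optimal decomposition is:
Bags: B1 = {0, 3, 5, 6}  B2 = {0, 1, 3, 5}  B3 = {1, 3, 4, 5}  B4 = {0, 2, 3, 5}  B5 = {3, 5, 6, 7}
Tree: B1–B2, B2–B3, B2–B4, B1–B5

Every bag has size at most 4, so the width is 4 − 1 = 3 and tw(G) ≤ 3. Conversely, {0, 1, 3, 5} is a clique of size 4, and the vertices of any clique must share a bag in every tree decomposition; so some bag has ≥ 4 vertices and tw(G) ≥ 3. Therefore the treewidth is 3.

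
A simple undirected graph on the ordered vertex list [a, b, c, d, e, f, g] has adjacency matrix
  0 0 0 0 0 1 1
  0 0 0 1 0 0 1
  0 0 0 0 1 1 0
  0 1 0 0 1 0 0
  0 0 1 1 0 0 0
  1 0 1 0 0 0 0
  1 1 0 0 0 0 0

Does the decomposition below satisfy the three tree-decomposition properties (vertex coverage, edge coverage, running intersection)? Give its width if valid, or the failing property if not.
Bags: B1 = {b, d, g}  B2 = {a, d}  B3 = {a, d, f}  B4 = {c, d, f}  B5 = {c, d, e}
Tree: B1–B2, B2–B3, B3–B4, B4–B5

A tree decomposition must satisfy three properties: every vertex lies in some bag; for every edge, both endpoints lie together in some bag; and for every vertex, the bags containing it form a connected subtree. Here edge (g,a) lies in no bag, so the decomposition is invalid.

No — edge (g,a) lies in no bag.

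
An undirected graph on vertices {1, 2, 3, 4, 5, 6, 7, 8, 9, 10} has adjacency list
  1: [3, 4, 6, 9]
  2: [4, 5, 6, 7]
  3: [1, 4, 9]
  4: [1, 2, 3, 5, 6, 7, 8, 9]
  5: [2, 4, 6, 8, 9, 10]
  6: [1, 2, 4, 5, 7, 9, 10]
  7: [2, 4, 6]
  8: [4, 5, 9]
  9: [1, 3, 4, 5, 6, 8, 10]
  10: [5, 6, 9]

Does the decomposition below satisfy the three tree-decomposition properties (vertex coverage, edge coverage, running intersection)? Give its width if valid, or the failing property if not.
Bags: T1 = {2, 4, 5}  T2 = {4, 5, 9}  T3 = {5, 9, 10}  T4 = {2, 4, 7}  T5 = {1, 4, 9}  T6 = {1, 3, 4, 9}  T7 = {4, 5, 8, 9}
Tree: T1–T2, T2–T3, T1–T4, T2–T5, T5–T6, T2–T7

No — vertex 6 appears in no bag.

A tree decomposition must satisfy three properties: every vertex lies in some bag; for every edge, both endpoints lie together in some bag; and for every vertex, the bags containing it form a connected subtree. Here vertex 6 appears in no bag, so the decomposition is invalid.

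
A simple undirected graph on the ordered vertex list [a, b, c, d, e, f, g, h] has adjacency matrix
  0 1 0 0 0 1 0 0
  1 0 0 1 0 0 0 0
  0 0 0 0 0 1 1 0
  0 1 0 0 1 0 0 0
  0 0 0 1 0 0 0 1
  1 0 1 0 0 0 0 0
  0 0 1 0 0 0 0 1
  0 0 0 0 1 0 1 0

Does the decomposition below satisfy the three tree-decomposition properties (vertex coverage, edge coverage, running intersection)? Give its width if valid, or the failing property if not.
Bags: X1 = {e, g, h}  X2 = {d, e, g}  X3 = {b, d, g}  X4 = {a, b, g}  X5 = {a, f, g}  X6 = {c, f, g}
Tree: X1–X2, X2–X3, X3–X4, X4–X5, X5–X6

Yes; width 2.

Every vertex of G appears in some bag (union = {a, b, c, d, e, f, g, h}); every edge is covered by a bag; and for each vertex v the set of bags containing v is connected in the bag tree. The decomposition is therefore valid. The largest bag has 3 vertices, so the width is 2.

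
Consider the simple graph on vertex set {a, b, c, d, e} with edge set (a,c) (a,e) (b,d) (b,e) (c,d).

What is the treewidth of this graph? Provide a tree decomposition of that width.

Treewidth 2.
Bags: B1 = {a, c, e}  B2 = {c, d, e}  B3 = {b, d, e}
Tree: B1–B2, B2–B3

The largest bag has 3 vertices, giving width 2; this decomposition certifies tw(G) ≤ 2. For the lower bound, G contains the cycle e–a–c–d–b–e, so G is not a forest; only forests have treewidth ≤ 1, hence tw(G) ≥ 2. Therefore the treewidth is 2.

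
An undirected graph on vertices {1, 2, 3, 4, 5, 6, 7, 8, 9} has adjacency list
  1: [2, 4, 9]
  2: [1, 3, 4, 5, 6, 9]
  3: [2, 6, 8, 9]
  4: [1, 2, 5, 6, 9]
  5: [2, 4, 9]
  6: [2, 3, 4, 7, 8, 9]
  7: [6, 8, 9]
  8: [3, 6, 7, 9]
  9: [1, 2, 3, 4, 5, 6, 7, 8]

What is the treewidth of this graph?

3

A width-3 tree decomposition is:
Bags: B1 = {2, 3, 6, 9}  B2 = {3, 6, 8, 9}  B3 = {2, 4, 6, 9}  B4 = {6, 7, 8, 9}  B5 = {2, 4, 5, 9}  B6 = {1, 2, 4, 9}
Tree: B1–B2, B1–B3, B2–B4, B3–B5, B5–B6
Each bag holds 4 vertices, so the decomposition has width 3, which upper-bounds the treewidth. Conversely, {3, 6, 8, 9} is a clique of size 4, and the vertices of any clique must share a bag in every tree decomposition; so some bag has ≥ 4 vertices and tw(G) ≥ 3. Combining the bounds, tw(G) = 3.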